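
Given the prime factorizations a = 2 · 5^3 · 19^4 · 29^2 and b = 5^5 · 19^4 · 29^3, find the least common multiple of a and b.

19864992931250

max exponent per prime: 2 · 5^5 · 19^4 · 29^3 = 19864992931250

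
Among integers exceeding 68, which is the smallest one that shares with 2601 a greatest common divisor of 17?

85

2601 = 17·153. Any a with gcd(a, 2601) = 17 is a multiple of 17, say 17s, with s coprime to 153.
Need s > 68/17, so s ≥ 5. First s ≥ 5 with gcd(s, 153) = 1 is s = 5. Thus a = 17·5 = 85.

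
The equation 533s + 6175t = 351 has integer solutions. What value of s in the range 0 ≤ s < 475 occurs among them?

47

Euclid: 6175 = 11·533 + 312; 533 = 1·312 + 221; 312 = 1·221 + 91; 221 = 2·91 + 39; 91 = 2·39 + 13; 39 = 3·13 + 0 → gcd = 13; 351 = 13·27.
Back-substitution yields 533·(-139) + 6175·(12) = 13, so one solution is s = -139·27 = -3753, t = 12·27 = 324.
Solutions in s differ by 6175/13 = 475; the one in [0, 475) is -3753 mod 475 = 47.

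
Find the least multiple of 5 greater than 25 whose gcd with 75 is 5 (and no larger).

35

Multiples of 5 above 25: 5·6, 5·7, … . Need the cofactor coprime to 75/5 = 15.
Checking s = 6, 7, … the first with gcd(s, 15) = 1 is s = 7, giving 35.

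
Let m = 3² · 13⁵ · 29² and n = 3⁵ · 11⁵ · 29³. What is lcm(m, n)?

max exponent per prime: 3⁵ · 11⁵ · 13⁵ · 29³ = 354389180672630961

354389180672630961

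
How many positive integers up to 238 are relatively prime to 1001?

171

Prime factors of 1001: 7, 11, 13. Count integers ≤ 238 divisible by none of them.
By inclusion–exclusion: 238 − ⌊238/7⌋ − ⌊238/11⌋ − ⌊238/13⌋ + ⌊238/77⌋ + ⌊238/91⌋ + ⌊238/143⌋ − ⌊238/1001⌋ = 171.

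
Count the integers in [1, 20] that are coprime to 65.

Prime factors of 65: 5, 13. Count integers ≤ 20 divisible by none of them.
By inclusion–exclusion: 20 − ⌊20/5⌋ − ⌊20/13⌋ + ⌊20/65⌋ = 15.

15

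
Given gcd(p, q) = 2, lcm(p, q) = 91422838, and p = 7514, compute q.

p·q = gcd·lcm = 2·91422838 = 182845676, so q = 182845676/7514 = 24334.

24334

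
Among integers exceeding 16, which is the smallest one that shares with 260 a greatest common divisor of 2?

18

gcd(x, 260) = 2 forces 2 | x; write x = 2s. Then gcd(2s, 2·130) = 2·gcd(s, 130), so need gcd(s, 130) = 1.
2s > 16 gives s ≥ 9. The least s ≥ 9 coprime to 130 is 9, so x = 2·9 = 18.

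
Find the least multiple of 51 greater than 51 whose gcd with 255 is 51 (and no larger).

102

Multiples of 51 above 51: 51·2, 51·3, … . Need the cofactor coprime to 255/51 = 5.
Checking s = 2, 3, … the first with gcd(s, 5) = 1 is s = 2, giving 102.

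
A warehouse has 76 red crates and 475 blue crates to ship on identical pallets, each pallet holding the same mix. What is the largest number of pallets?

76 = 2² · 19
475 = 5² · 19
Common: 19 = 19

19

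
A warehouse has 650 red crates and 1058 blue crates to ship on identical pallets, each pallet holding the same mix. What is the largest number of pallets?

Euclid: 1058 = 1·650 + 408; 650 = 1·408 + 242; 408 = 1·242 + 166; 242 = 1·166 + 76; 166 = 2·76 + 14; 76 = 5·14 + 6; 14 = 2·6 + 2; 6 = 3·2 + 0. Last nonzero remainder: 2.

2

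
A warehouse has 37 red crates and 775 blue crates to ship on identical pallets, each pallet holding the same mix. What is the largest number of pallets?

1

Euclid: 775 = 20·37 + 35; 37 = 1·35 + 2; 35 = 17·2 + 1; 2 = 2·1 + 0. Last nonzero remainder: 1.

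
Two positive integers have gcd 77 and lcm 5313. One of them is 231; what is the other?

p·q = gcd·lcm = 77·5313 = 409101, so q = 409101/231 = 1771.

1771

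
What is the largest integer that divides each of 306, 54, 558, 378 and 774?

gcd(306, 54): 306 = 5·54 + 36; 54 = 1·36 + 18; 36 = 2·18 + 0 → 18
gcd(18, 558): 558 = 31·18 + 0 → 18
gcd(18, 378): 378 = 21·18 + 0 → 18
gcd(18, 774): 774 = 43·18 + 0 → 18

18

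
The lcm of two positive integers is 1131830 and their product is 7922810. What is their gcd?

7

gcd·lcm = product, so gcd = 7922810/1131830 = 7.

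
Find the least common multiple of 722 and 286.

103246

722 = 2 · 19²; 286 = 2 · 11 · 13
max exponents: 2 · 11 · 13 · 19² = 103246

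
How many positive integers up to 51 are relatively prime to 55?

Prime factors of 55: 5, 11. Count integers ≤ 51 divisible by none of them.
By inclusion–exclusion: 51 − ⌊51/5⌋ − ⌊51/11⌋ + ⌊51/55⌋ = 37.

37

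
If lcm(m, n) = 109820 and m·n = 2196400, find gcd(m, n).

gcd·lcm = product, so gcd = 2196400/109820 = 20.

20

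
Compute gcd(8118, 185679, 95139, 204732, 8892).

gcd(8118, 185679): 185679 = 22·8118 + 7083; 8118 = 1·7083 + 1035; 7083 = 6·1035 + 873; 1035 = 1·873 + 162; 873 = 5·162 + 63; 162 = 2·63 + 36; 63 = 1·36 + 27; 36 = 1·27 + 9; 27 = 3·9 + 0 → 9
gcd(9, 95139): 95139 = 10571·9 + 0 → 9
gcd(9, 204732): 204732 = 22748·9 + 0 → 9
gcd(9, 8892): 8892 = 988·9 + 0 → 9

9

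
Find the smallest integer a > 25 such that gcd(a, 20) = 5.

Multiples of 5 above 25: 5·6, 5·7, … . Need the cofactor coprime to 20/5 = 4.
Checking s = 6, 7, … the first with gcd(s, 4) = 1 is s = 7, giving 35.

35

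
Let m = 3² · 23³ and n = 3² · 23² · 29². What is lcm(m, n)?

max exponent per prime: 3² · 23³ · 29² = 92092023

92092023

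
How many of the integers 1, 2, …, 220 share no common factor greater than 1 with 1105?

153

1105 = 5·13·17. Inclusion–exclusion on these primes:
220 − ⌊220/5⌋ − ⌊220/13⌋ − ⌊220/17⌋ + ⌊220/65⌋ + ⌊220/85⌋ + ⌊220/221⌋ − ⌊220/1105⌋ = 153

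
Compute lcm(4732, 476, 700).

2011100

lcm(4732, 476) = 4732·476/gcd = 2252432/28 = 80444
lcm(80444, 700) = 80444·700/gcd = 56310800/28 = 2011100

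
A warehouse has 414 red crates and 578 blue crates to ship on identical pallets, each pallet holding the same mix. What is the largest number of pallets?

414 = 2 · 3² · 23
578 = 2 · 17²
Common: 2 = 2

2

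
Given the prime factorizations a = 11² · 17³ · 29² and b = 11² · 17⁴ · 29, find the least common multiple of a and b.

max exponent per prime: 11² · 17⁴ · 29² = 8499180481

8499180481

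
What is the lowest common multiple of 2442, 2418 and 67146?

lcm(2442, 2418) = 2442·2418/gcd = 5904756/6 = 984126
lcm(984126, 67146) = 984126·67146/gcd = 66080124396/186 = 355269486

355269486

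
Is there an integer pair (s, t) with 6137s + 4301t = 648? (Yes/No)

By Bézout, 6137s + 4301t = 648 has integer solutions iff gcd(6137, 4301) | 648.
Euclid: 6137 = 1·4301 + 1836; 4301 = 2·1836 + 629; 1836 = 2·629 + 578; 629 = 1·578 + 51; 578 = 11·51 + 17; 51 = 3·17 + 0. gcd = 17; 648 mod 17 = 2. No.

No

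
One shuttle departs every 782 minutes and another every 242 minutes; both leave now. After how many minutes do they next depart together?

782 = 2 · 17 · 23; 242 = 2 · 11²
max exponents: 2 · 11² · 17 · 23 = 94622

94622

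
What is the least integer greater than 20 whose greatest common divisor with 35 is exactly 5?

Multiples of 5 above 20: 5·5, 5·6, … . Need the cofactor coprime to 35/5 = 7.
Checking s = 5, 6, … the first with gcd(s, 7) = 1 is s = 5, giving 25.

25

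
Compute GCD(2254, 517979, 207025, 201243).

2254 = 2 · 7² · 23; 517979 = 7² · 11 · 31²; 207025 = 5² · 7² · 13²; 201243 = 3 · 7² · 37²
gcd takes min exponent of each prime: 7² = 49

49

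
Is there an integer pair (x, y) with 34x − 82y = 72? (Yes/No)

Yes

By Bézout, 34x − 82y = 72 has integer solutions iff gcd(34, 82) | 72.
Euclid: 82 = 2·34 + 14; 34 = 2·14 + 6; 14 = 2·6 + 2; 6 = 3·2 + 0. gcd = 2; 72 mod 2 = 0. Yes.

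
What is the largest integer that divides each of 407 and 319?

Euclid: 407 = 1·319 + 88; 319 = 3·88 + 55; 88 = 1·55 + 33; 55 = 1·33 + 22; 33 = 1·22 + 11; 22 = 2·11 + 0. Last nonzero remainder: 11.

11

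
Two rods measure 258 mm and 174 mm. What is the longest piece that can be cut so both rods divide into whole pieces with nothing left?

258 = 2 · 3 · 43
174 = 2 · 3 · 29
Common: 2 · 3 = 6

6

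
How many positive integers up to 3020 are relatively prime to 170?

170 = 2·5·17. Inclusion–exclusion on these primes:
3020 − ⌊3020/2⌋ − ⌊3020/5⌋ − ⌊3020/17⌋ + ⌊3020/10⌋ + ⌊3020/34⌋ + ⌊3020/85⌋ − ⌊3020/170⌋ = 1137

1137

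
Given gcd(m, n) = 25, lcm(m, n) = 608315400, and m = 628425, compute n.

24200

Using mn = gcd(m,n)·lcm(m,n) = 25·608315400 = 15207885000, we get n = 15207885000/628425 = 24200.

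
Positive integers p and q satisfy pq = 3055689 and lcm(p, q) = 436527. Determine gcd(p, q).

7

From gcd × lcm = pq: gcd = 3055689 / 436527 = 7.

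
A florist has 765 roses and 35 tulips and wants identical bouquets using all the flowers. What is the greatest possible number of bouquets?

5

Euclid: 765 = 21·35 + 30; 35 = 1·30 + 5; 30 = 6·5 + 0. Last nonzero remainder: 5.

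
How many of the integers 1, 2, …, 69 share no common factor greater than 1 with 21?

21 = 3·7. Inclusion–exclusion on these primes:
69 − ⌊69/3⌋ − ⌊69/7⌋ + ⌊69/21⌋ = 40

40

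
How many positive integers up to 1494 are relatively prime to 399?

810

399 = 3·7·19. Inclusion–exclusion on these primes:
1494 − ⌊1494/3⌋ − ⌊1494/7⌋ − ⌊1494/19⌋ + ⌊1494/21⌋ + ⌊1494/57⌋ + ⌊1494/133⌋ − ⌊1494/399⌋ = 810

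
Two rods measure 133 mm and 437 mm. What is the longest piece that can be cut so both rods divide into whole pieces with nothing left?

Euclid: 437 = 3·133 + 38; 133 = 3·38 + 19; 38 = 2·19 + 0. Last nonzero remainder: 19.

19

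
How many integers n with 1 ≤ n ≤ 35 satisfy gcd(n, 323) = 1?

32

323 = 17·19. Inclusion–exclusion on these primes:
35 − ⌊35/17⌋ − ⌊35/19⌋ + ⌊35/323⌋ = 32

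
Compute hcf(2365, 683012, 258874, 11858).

11

2365 = 5 · 11 · 43; 683012 = 2² · 11 · 19² · 43; 258874 = 2 · 7 · 11 · 41²; 11858 = 2 · 7² · 11²
gcd takes min exponent of each prime: 11 = 11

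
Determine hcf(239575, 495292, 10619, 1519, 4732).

7

gcd(239575, 495292): 495292 = 2·239575 + 16142; 239575 = 14·16142 + 13587; 16142 = 1·13587 + 2555; 13587 = 5·2555 + 812; 2555 = 3·812 + 119; 812 = 6·119 + 98; 119 = 1·98 + 21; 98 = 4·21 + 14; 21 = 1·14 + 7; 14 = 2·7 + 0 → 7
gcd(7, 10619): 10619 = 1517·7 + 0 → 7
gcd(7, 1519): 1519 = 217·7 + 0 → 7
gcd(7, 4732): 4732 = 676·7 + 0 → 7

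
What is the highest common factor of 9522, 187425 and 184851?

gcd(9522, 187425): 187425 = 19·9522 + 6507; 9522 = 1·6507 + 3015; 6507 = 2·3015 + 477; 3015 = 6·477 + 153; 477 = 3·153 + 18; 153 = 8·18 + 9; 18 = 2·9 + 0 → 9
gcd(9, 184851): 184851 = 20539·9 + 0 → 9

9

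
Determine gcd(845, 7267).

845 = 5 · 13²
7267 = 13² · 43
Common: 13² = 169

169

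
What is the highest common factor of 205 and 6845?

Euclid: 6845 = 33·205 + 80; 205 = 2·80 + 45; 80 = 1·45 + 35; 45 = 1·35 + 10; 35 = 3·10 + 5; 10 = 2·5 + 0. Last nonzero remainder: 5.

5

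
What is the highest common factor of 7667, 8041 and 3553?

187

gcd(7667, 8041): 8041 = 1·7667 + 374; 7667 = 20·374 + 187; 374 = 2·187 + 0 → 187
gcd(187, 3553): 3553 = 19·187 + 0 → 187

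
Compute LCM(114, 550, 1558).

1285350

114 = 2 · 3 · 19; 550 = 2 · 5² · 11; 1558 = 2 · 19 · 41
lcm takes max exponent of each prime: 2 · 3 · 5² · 11 · 19 · 41 = 1285350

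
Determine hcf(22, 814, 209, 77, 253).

22 = 2 · 11; 814 = 2 · 11 · 37; 209 = 11 · 19; 77 = 7 · 11; 253 = 11 · 23
gcd takes min exponent of each prime: 11 = 11

11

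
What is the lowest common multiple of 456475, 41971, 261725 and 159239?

160569167157725

456475 = 5² · 19 · 31²; 41971 = 19 · 47²; 261725 = 5² · 19² · 29; 159239 = 17² · 19 · 29
lcm takes max exponent of each prime: 5² · 17² · 19² · 29 · 31² · 47² = 160569167157725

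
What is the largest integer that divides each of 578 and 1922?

578 = 2 · 17²
1922 = 2 · 31²
Common: 2 = 2

2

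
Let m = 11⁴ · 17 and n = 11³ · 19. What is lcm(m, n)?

max exponent per prime: 11⁴ · 17 · 19 = 4729043

4729043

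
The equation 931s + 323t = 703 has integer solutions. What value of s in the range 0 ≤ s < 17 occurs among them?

7

gcd(931, 323) = 19 (Euclid: 931 = 2·323 + 285; 323 = 1·285 + 38; 285 = 7·38 + 19; 38 = 2·19 + 0), and 19 | 703.
Extended Euclid: 931·(8) + 323·(-23) = 19. Scale by 37: s₀ = 296.
General solution s = s₀ + 17k; reducing mod 17 gives s = 7 (and t = -18).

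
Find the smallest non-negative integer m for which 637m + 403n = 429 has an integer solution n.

7

Euclid: 637 = 1·403 + 234; 403 = 1·234 + 169; 234 = 1·169 + 65; 169 = 2·65 + 39; 65 = 1·39 + 26; 39 = 1·26 + 13; 26 = 2·13 + 0 → gcd = 13; 429 = 13·33.
Back-substitution yields 637·(-12) + 403·(19) = 13, so one solution is m = -12·33 = -396, n = 19·33 = 627.
Solutions in m differ by 403/13 = 31; the one in [0, 31) is -396 mod 31 = 7.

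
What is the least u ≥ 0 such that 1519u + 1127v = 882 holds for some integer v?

gcd(1519, 1127) = 49 (Euclid: 1519 = 1·1127 + 392; 1127 = 2·392 + 343; 392 = 1·343 + 49; 343 = 7·49 + 0), and 49 | 882.
Extended Euclid: 1519·(3) + 1127·(-4) = 49. Scale by 18: u₀ = 54.
General solution u = u₀ + 23t; reducing mod 23 gives u = 8 (and v = -10).

8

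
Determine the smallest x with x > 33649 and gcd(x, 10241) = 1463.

Multiples of 1463 above 33649: 1463·24, 1463·25, … . Need the cofactor coprime to 10241/1463 = 7.
Checking s = 24, 25, … the first with gcd(s, 7) = 1 is s = 24, giving 35112.

35112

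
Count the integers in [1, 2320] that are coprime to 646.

1035

Prime factors of 646: 2, 17, 19. Count integers ≤ 2320 divisible by none of them.
By inclusion–exclusion: 2320 − ⌊2320/2⌋ − ⌊2320/17⌋ − ⌊2320/19⌋ + ⌊2320/34⌋ + ⌊2320/38⌋ + ⌊2320/323⌋ − ⌊2320/646⌋ = 1035.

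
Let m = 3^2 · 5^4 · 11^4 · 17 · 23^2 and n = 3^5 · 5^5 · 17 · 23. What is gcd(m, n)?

2199375

min exponent per shared prime: 3^2 · 5^4 · 17 · 23 = 2199375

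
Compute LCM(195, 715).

gcd first: 715 = 3·195 + 130; 195 = 1·130 + 65; 130 = 2·65 + 0 → gcd = 65
lcm = 195·715/gcd = 139425/65 = 2145

2145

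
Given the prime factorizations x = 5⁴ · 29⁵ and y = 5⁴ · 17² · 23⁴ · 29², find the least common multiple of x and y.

max exponent per prime: 5⁴ · 17² · 23⁴ · 29⁵ = 1036762293295188125

1036762293295188125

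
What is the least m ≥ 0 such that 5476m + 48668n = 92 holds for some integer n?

7981

Reduce mod 48668: 5476m ≡ 92 (mod 48668). With g = gcd(5476, 48668) = 4 dividing 92, divide through: 1369m ≡ 23 (mod 12167).
Since gcd(1369, 12167) = 1, m ≡ 23·(1369)⁻¹ ≡ 7981 (mod 12167). Smallest non-negative: 7981.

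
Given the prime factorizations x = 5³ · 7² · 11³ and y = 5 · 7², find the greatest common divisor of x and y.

245

min exponent per shared prime: 5 · 7² = 245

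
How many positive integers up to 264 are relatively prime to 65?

196

65 = 5·13. Inclusion–exclusion on these primes:
264 − ⌊264/5⌋ − ⌊264/13⌋ + ⌊264/65⌋ = 196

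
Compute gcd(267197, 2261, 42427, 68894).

133

gcd(267197, 2261): 267197 = 118·2261 + 399; 2261 = 5·399 + 266; 399 = 1·266 + 133; 266 = 2·133 + 0 → 133
gcd(133, 42427): 42427 = 319·133 + 0 → 133
gcd(133, 68894): 68894 = 518·133 + 0 → 133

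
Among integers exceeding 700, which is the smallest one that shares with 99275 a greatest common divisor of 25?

Multiples of 25 above 700: 25·29, 25·30, … . Need the cofactor coprime to 99275/25 = 3971.
Checking s = 29, 30, … the first with gcd(s, 3971) = 1 is s = 29, giving 725.

725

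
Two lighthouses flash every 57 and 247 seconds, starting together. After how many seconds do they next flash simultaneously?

741

gcd first: 247 = 4·57 + 19; 57 = 3·19 + 0 → gcd = 19
lcm = 57·247/gcd = 14079/19 = 741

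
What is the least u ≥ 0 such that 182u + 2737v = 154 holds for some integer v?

61

Reduce mod 2737: 182u ≡ 154 (mod 2737). With g = gcd(182, 2737) = 7 dividing 154, divide through: 26u ≡ 22 (mod 391).
Since gcd(26, 391) = 1, u ≡ 22·(26)⁻¹ ≡ 61 (mod 391). Smallest non-negative: 61.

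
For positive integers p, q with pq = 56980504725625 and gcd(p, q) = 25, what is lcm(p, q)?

For any two positive integers, gcd × lcm equals their product. Hence lcm = 56980504725625 / 25 = 2279220189025.

2279220189025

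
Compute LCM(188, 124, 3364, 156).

191152572

188 = 2² · 47; 124 = 2² · 31; 3364 = 2² · 29²; 156 = 2² · 3 · 13
lcm takes max exponent of each prime: 2² · 3 · 13 · 29² · 31 · 47 = 191152572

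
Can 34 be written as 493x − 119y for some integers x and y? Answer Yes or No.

Yes

gcd(493, 119): 493 = 4·119 + 17; 119 = 7·17 + 0 → 17
17 divides 34, so a solution exists.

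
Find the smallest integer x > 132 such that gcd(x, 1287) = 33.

165

Multiples of 33 above 132: 33·5, 33·6, … . Need the cofactor coprime to 1287/33 = 39.
Checking s = 5, 6, … the first with gcd(s, 39) = 1 is s = 5, giving 165.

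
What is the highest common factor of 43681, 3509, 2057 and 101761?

121

gcd(43681, 3509): 43681 = 12·3509 + 1573; 3509 = 2·1573 + 363; 1573 = 4·363 + 121; 363 = 3·121 + 0 → 121
gcd(121, 2057): 2057 = 17·121 + 0 → 121
gcd(121, 101761): 101761 = 841·121 + 0 → 121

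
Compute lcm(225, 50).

450

gcd first: 225 = 4·50 + 25; 50 = 2·25 + 0 → gcd = 25
lcm = 225·50/gcd = 11250/25 = 450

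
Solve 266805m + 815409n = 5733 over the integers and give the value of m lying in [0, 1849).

Euclid: 815409 = 3·266805 + 14994; 266805 = 17·14994 + 11907; 14994 = 1·11907 + 3087; 11907 = 3·3087 + 2646; 3087 = 1·2646 + 441; 2646 = 6·441 + 0 → gcd = 441; 5733 = 441·13.
Back-substitution yields 266805·(-272) + 815409·(89) = 441, so one solution is m = -272·13 = -3536, n = 89·13 = 1157.
Solutions in m differ by 815409/441 = 1849; the one in [0, 1849) is -3536 mod 1849 = 162.

162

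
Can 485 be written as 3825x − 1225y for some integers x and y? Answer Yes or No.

No

By Bézout, 3825x − 1225y = 485 has integer solutions iff gcd(3825, 1225) | 485.
Euclid: 3825 = 3·1225 + 150; 1225 = 8·150 + 25; 150 = 6·25 + 0. gcd = 25; 485 mod 25 = 10. No.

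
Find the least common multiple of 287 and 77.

287 = 7 · 41; 77 = 7 · 11
max exponents: 7 · 11 · 41 = 3157

3157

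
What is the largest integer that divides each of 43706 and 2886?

26

43706 = 2 · 13 · 41²
2886 = 2 · 3 · 13 · 37
Common: 2 · 13 = 26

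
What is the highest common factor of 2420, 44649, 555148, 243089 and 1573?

121

2420 = 2² · 5 · 11²; 44649 = 3² · 11² · 41; 555148 = 2² · 11² · 31 · 37; 243089 = 7² · 11² · 41; 1573 = 11² · 13
gcd takes min exponent of each prime: 11² = 121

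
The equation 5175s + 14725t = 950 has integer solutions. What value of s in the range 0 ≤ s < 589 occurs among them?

Reduce mod 14725: 5175s ≡ 950 (mod 14725). With g = gcd(5175, 14725) = 25 dividing 950, divide through: 207s ≡ 38 (mod 589).
Since gcd(207, 589) = 1, s ≡ 38·(207)⁻¹ ≡ 114 (mod 589). Smallest non-negative: 114.

114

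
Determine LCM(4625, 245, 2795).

4625 = 5³ · 37; 245 = 5 · 7²; 2795 = 5 · 13 · 43
lcm takes max exponent of each prime: 5³ · 7² · 13 · 37 · 43 = 126683375

126683375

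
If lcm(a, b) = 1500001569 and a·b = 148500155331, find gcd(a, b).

From gcd × lcm = ab: gcd = 148500155331 / 1500001569 = 99.

99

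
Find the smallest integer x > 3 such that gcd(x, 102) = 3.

gcd(x, 102) = 3 forces 3 | x; write x = 3s. Then gcd(3s, 3·34) = 3·gcd(s, 34), so need gcd(s, 34) = 1.
3s > 3 gives s ≥ 2. The least s ≥ 2 coprime to 34 is 3, so x = 3·3 = 9.

9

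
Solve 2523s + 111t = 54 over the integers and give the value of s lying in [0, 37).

13

Reduce mod 111: 2523s ≡ 54 (mod 111). With g = gcd(2523, 111) = 3 dividing 54, divide through: 841s ≡ 18 (mod 37).
Since gcd(841, 37) = 1, s ≡ 18·(841)⁻¹ ≡ 13 (mod 37). Smallest non-negative: 13.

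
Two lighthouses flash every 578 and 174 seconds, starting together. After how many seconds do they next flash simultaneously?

gcd first: 578 = 3·174 + 56; 174 = 3·56 + 6; 56 = 9·6 + 2; 6 = 3·2 + 0 → gcd = 2
lcm = 578·174/gcd = 100572/2 = 50286

50286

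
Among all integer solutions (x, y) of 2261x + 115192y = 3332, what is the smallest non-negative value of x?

460

Reduce mod 115192: 2261x ≡ 3332 (mod 115192). With g = gcd(2261, 115192) = 119 dividing 3332, divide through: 19x ≡ 28 (mod 968).
Since gcd(19, 968) = 1, x ≡ 28·(19)⁻¹ ≡ 460 (mod 968). Smallest non-negative: 460.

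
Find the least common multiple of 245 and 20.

245 = 5 · 7²; 20 = 2² · 5
max exponents: 2² · 5 · 7² = 980

980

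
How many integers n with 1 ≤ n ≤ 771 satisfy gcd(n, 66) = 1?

234

66 = 2·3·11. Inclusion–exclusion on these primes:
771 − ⌊771/2⌋ − ⌊771/3⌋ − ⌊771/11⌋ + ⌊771/6⌋ + ⌊771/22⌋ + ⌊771/33⌋ − ⌊771/66⌋ = 234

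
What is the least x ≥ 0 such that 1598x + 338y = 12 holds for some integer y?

Reduce mod 338: 1598x ≡ 12 (mod 338). With g = gcd(1598, 338) = 2 dividing 12, divide through: 799x ≡ 6 (mod 169).
Since gcd(799, 169) = 1, x ≡ 6·(799)⁻¹ ≡ 66 (mod 169). Smallest non-negative: 66.

66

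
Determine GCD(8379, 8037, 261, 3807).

9

gcd(8379, 8037): 8379 = 1·8037 + 342; 8037 = 23·342 + 171; 342 = 2·171 + 0 → 171
gcd(171, 261): 261 = 1·171 + 90; 171 = 1·90 + 81; 90 = 1·81 + 9; 81 = 9·9 + 0 → 9
gcd(9, 3807): 3807 = 423·9 + 0 → 9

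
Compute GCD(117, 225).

9

Euclid: 225 = 1·117 + 108; 117 = 1·108 + 9; 108 = 12·9 + 0. Last nonzero remainder: 9.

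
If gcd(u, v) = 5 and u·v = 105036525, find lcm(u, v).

21007305

For any two positive integers, gcd × lcm equals their product. Hence lcm = 105036525 / 5 = 21007305.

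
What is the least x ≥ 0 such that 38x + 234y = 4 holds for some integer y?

74

Euclid: 234 = 6·38 + 6; 38 = 6·6 + 2; 6 = 3·2 + 0 → gcd = 2; 4 = 2·2.
Back-substitution yields 38·(37) + 234·(-6) = 2, so one solution is x = 37·2 = 74, y = -6·2 = -12.
Solutions in x differ by 234/2 = 117; the one in [0, 117) is 74 mod 117 = 74.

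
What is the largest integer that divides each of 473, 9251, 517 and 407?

473 = 11 · 43; 9251 = 11 · 29²; 517 = 11 · 47; 407 = 11 · 37
gcd takes min exponent of each prime: 11 = 11

11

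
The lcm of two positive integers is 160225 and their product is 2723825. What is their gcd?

From gcd × lcm = ab: gcd = 2723825 / 160225 = 17.

17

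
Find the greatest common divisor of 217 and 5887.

Euclid: 5887 = 27·217 + 28; 217 = 7·28 + 21; 28 = 1·21 + 7; 21 = 3·7 + 0. Last nonzero remainder: 7.

7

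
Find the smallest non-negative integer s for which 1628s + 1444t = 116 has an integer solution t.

Euclid: 1628 = 1·1444 + 184; 1444 = 7·184 + 156; 184 = 1·156 + 28; 156 = 5·28 + 16; 28 = 1·16 + 12; 16 = 1·12 + 4; 12 = 3·4 + 0 → gcd = 4; 116 = 4·29.
Back-substitution yields 1628·(-102) + 1444·(115) = 4, so one solution is s = -102·29 = -2958, t = 115·29 = 3335.
Solutions in s differ by 1444/4 = 361; the one in [0, 361) is -2958 mod 361 = 291.

291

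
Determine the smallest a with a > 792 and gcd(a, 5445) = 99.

Multiples of 99 above 792: 99·9, 99·10, … . Need the cofactor coprime to 5445/99 = 55.
Checking s = 9, 10, … the first with gcd(s, 55) = 1 is s = 9, giving 891.

891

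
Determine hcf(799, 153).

17

799 = 17 · 47
153 = 3² · 17
Common: 17 = 17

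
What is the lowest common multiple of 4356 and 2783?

100188

4356 = 2² · 3² · 11²; 2783 = 11² · 23
max exponents: 2² · 3² · 11² · 23 = 100188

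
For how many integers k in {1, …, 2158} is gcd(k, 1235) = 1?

1510

1235 = 5·13·19. Inclusion–exclusion on these primes:
2158 − ⌊2158/5⌋ − ⌊2158/13⌋ − ⌊2158/19⌋ + ⌊2158/65⌋ + ⌊2158/95⌋ + ⌊2158/247⌋ − ⌊2158/1235⌋ = 1510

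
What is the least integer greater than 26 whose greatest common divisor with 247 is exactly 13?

39

Multiples of 13 above 26: 13·3, 13·4, … . Need the cofactor coprime to 247/13 = 19.
Checking s = 3, 4, … the first with gcd(s, 19) = 1 is s = 3, giving 39.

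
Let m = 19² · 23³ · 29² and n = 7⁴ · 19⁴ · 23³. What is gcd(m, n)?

4392287

min exponent per shared prime: 19² · 23³ = 4392287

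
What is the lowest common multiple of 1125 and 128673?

16084125

1125 = 3² · 5³; 128673 = 3² · 17 · 29²
max exponents: 3² · 5³ · 17 · 29² = 16084125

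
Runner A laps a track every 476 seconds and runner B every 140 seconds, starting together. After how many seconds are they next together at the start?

2380

gcd first: 476 = 3·140 + 56; 140 = 2·56 + 28; 56 = 2·28 + 0 → gcd = 28
lcm = 476·140/gcd = 66640/28 = 2380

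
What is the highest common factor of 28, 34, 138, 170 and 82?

gcd(28, 34): 34 = 1·28 + 6; 28 = 4·6 + 4; 6 = 1·4 + 2; 4 = 2·2 + 0 → 2
gcd(2, 138): 138 = 69·2 + 0 → 2
gcd(2, 170): 170 = 85·2 + 0 → 2
gcd(2, 82): 82 = 41·2 + 0 → 2

2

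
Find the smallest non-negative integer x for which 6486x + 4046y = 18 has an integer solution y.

393

Euclid: 6486 = 1·4046 + 2440; 4046 = 1·2440 + 1606; 2440 = 1·1606 + 834; 1606 = 1·834 + 772; 834 = 1·772 + 62; 772 = 12·62 + 28; 62 = 2·28 + 6; 28 = 4·6 + 4; 6 = 1·4 + 2; 4 = 2·2 + 0 → gcd = 2; 18 = 2·9.
Back-substitution yields 6486·(718) + 4046·(-1151) = 2, so one solution is x = 718·9 = 6462, y = -1151·9 = -10359.
Solutions in x differ by 4046/2 = 2023; the one in [0, 2023) is 6462 mod 2023 = 393.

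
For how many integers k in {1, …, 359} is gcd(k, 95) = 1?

273

Prime factors of 95: 5, 19. Count integers ≤ 359 divisible by none of them.
By inclusion–exclusion: 359 − ⌊359/5⌋ − ⌊359/19⌋ + ⌊359/95⌋ = 273.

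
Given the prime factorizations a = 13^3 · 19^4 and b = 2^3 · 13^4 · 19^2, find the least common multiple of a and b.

max exponent per prime: 2^3 · 13^4 · 19^4 = 29776784648

29776784648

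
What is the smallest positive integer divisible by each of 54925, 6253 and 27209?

327188225

lcm(54925, 6253) = 54925·6253/gcd = 343446025/169 = 2032225
lcm(2032225, 27209) = 2032225·27209/gcd = 55294810025/169 = 327188225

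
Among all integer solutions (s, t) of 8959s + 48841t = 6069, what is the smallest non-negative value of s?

Euclid: 48841 = 5·8959 + 4046; 8959 = 2·4046 + 867; 4046 = 4·867 + 578; 867 = 1·578 + 289; 578 = 2·289 + 0 → gcd = 289; 6069 = 289·21.
Back-substitution yields 8959·(60) + 48841·(-11) = 289, so one solution is s = 60·21 = 1260, t = -11·21 = -231.
Solutions in s differ by 48841/289 = 169; the one in [0, 169) is 1260 mod 169 = 77.

77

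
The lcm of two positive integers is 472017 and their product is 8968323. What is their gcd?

19

From gcd × lcm = ab: gcd = 8968323 / 472017 = 19.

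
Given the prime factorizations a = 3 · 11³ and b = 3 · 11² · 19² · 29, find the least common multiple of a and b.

41802717

max exponent per prime: 3 · 11³ · 19² · 29 = 41802717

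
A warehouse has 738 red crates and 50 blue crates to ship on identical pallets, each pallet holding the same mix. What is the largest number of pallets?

Euclid: 738 = 14·50 + 38; 50 = 1·38 + 12; 38 = 3·12 + 2; 12 = 6·2 + 0. Last nonzero remainder: 2.

2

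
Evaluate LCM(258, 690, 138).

29670

lcm(258, 690) = 258·690/gcd = 178020/6 = 29670
lcm(29670, 138) = 29670·138/gcd = 4094460/138 = 29670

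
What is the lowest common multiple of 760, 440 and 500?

760 = 2³ · 5 · 19; 440 = 2³ · 5 · 11; 500 = 2² · 5³
lcm takes max exponent of each prime: 2³ · 5³ · 11 · 19 = 209000

209000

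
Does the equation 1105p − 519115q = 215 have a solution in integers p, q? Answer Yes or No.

Yes

gcd(1105, 519115): 519115 = 469·1105 + 870; 1105 = 1·870 + 235; 870 = 3·235 + 165; 235 = 1·165 + 70; 165 = 2·70 + 25; 70 = 2·25 + 20; 25 = 1·20 + 5; 20 = 4·5 + 0 → 5
5 divides 215, so a solution exists.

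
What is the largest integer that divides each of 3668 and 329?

3668 = 2² · 7 · 131
329 = 7 · 47
Common: 7 = 7

7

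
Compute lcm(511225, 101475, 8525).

5847902775

lcm(511225, 101475) = 511225·101475/gcd = 51876556875/275 = 188642025
lcm(188642025, 8525) = 188642025·8525/gcd = 1608173263125/275 = 5847902775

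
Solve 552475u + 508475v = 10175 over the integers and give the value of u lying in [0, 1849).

1699

gcd(552475, 508475) = 275 (Euclid: 552475 = 1·508475 + 44000; 508475 = 11·44000 + 24475; 44000 = 1·24475 + 19525; 24475 = 1·19525 + 4950; 19525 = 3·4950 + 4675; 4950 = 1·4675 + 275; 4675 = 17·275 + 0), and 275 | 10175.
Extended Euclid: 552475·(-104) + 508475·(113) = 275. Scale by 37: u₀ = -3848.
General solution u = u₀ + 1849t; reducing mod 1849 gives u = 1699 (and v = -1846).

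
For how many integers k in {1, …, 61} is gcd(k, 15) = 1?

33

15 = 3·5. Inclusion–exclusion on these primes:
61 − ⌊61/3⌋ − ⌊61/5⌋ + ⌊61/15⌋ = 33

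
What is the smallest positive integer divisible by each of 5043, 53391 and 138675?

5043 = 3 · 41²; 53391 = 3 · 13 · 37²; 138675 = 3 · 5² · 43²
lcm takes max exponent of each prime: 3 · 5² · 13 · 37² · 41² · 43² = 4148706276975

4148706276975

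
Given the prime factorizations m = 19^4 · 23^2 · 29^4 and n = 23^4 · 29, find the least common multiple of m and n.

max exponent per prime: 19^4 · 23^4 · 29^4 = 25793943219095041

25793943219095041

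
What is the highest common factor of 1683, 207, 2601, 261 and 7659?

gcd(1683, 207): 1683 = 8·207 + 27; 207 = 7·27 + 18; 27 = 1·18 + 9; 18 = 2·9 + 0 → 9
gcd(9, 2601): 2601 = 289·9 + 0 → 9
gcd(9, 261): 261 = 29·9 + 0 → 9
gcd(9, 7659): 7659 = 851·9 + 0 → 9

9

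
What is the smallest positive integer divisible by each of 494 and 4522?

58786

494 = 2 · 13 · 19; 4522 = 2 · 7 · 17 · 19
max exponents: 2 · 7 · 13 · 17 · 19 = 58786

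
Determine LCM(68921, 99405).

gcd first: 99405 = 1·68921 + 30484; 68921 = 2·30484 + 7953; 30484 = 3·7953 + 6625; 7953 = 1·6625 + 1328; 6625 = 4·1328 + 1313; 1328 = 1·1313 + 15; 1313 = 87·15 + 8; 15 = 1·8 + 7; 8 = 1·7 + 1; 7 = 7·1 + 0 → gcd = 1
lcm = 68921·99405/gcd = 6851092005/1 = 6851092005

6851092005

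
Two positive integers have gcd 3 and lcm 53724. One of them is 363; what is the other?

444

m·n = gcd·lcm = 3·53724 = 161172, so n = 161172/363 = 444.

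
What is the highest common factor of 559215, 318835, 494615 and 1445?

559215 = 3² · 5 · 17² · 43; 318835 = 5 · 11² · 17 · 31; 494615 = 5 · 11 · 17 · 23²; 1445 = 5 · 17²
gcd takes min exponent of each prime: 5 · 17 = 85

85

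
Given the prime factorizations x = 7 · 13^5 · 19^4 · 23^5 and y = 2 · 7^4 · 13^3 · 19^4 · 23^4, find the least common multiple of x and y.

1495520949765118561558

max exponent per prime: 2 · 7^4 · 13^5 · 19^4 · 23^5 = 1495520949765118561558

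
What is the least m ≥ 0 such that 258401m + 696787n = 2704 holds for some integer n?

1564

Euclid: 696787 = 2·258401 + 179985; 258401 = 1·179985 + 78416; 179985 = 2·78416 + 23153; 78416 = 3·23153 + 8957; 23153 = 2·8957 + 5239; 8957 = 1·5239 + 3718; 5239 = 1·3718 + 1521; 3718 = 2·1521 + 676; 1521 = 2·676 + 169; 676 = 4·169 + 0 → gcd = 169; 2704 = 169·16.
Back-substitution yields 258401·(-933) + 696787·(346) = 169, so one solution is m = -933·16 = -14928, n = 346·16 = 5536.
Solutions in m differ by 696787/169 = 4123; the one in [0, 4123) is -14928 mod 4123 = 1564.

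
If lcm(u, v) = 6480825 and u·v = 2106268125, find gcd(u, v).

From gcd × lcm = uv: gcd = 2106268125 / 6480825 = 325.

325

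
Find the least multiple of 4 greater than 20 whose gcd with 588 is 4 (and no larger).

Multiples of 4 above 20: 4·6, 4·7, … . Need the cofactor coprime to 588/4 = 147.
Checking s = 6, 7, … the first with gcd(s, 147) = 1 is s = 8, giving 32.

32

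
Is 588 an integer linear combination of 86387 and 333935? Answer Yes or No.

Yes

By Bézout, 86387x − 333935y = 588 has integer solutions iff gcd(86387, 333935) | 588.
Euclid: 333935 = 3·86387 + 74774; 86387 = 1·74774 + 11613; 74774 = 6·11613 + 5096; 11613 = 2·5096 + 1421; 5096 = 3·1421 + 833; 1421 = 1·833 + 588; 833 = 1·588 + 245; 588 = 2·245 + 98; 245 = 2·98 + 49; 98 = 2·49 + 0. gcd = 49; 588 mod 49 = 0. Yes.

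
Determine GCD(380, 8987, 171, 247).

19

gcd(380, 8987): 8987 = 23·380 + 247; 380 = 1·247 + 133; 247 = 1·133 + 114; 133 = 1·114 + 19; 114 = 6·19 + 0 → 19
gcd(19, 171): 171 = 9·19 + 0 → 19
gcd(19, 247): 247 = 13·19 + 0 → 19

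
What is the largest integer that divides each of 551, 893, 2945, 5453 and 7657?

551 = 19 · 29; 893 = 19 · 47; 2945 = 5 · 19 · 31; 5453 = 7 · 19 · 41; 7657 = 13 · 19 · 31
gcd takes min exponent of each prime: 19 = 19

19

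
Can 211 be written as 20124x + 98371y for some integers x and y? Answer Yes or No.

No

By Bézout, 20124x + 98371y = 211 has integer solutions iff gcd(20124, 98371) | 211.
Euclid: 98371 = 4·20124 + 17875; 20124 = 1·17875 + 2249; 17875 = 7·2249 + 2132; 2249 = 1·2132 + 117; 2132 = 18·117 + 26; 117 = 4·26 + 13; 26 = 2·13 + 0. gcd = 13; 211 mod 13 = 3. No.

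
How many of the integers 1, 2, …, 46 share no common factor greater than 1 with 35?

35 = 5·7. Inclusion–exclusion on these primes:
46 − ⌊46/5⌋ − ⌊46/7⌋ + ⌊46/35⌋ = 32

32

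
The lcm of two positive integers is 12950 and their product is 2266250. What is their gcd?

175

gcd·lcm = product, so gcd = 2266250/12950 = 175.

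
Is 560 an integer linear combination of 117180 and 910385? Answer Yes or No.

By Bézout, 117180x − 910385y = 560 has integer solutions iff gcd(117180, 910385) | 560.
Euclid: 910385 = 7·117180 + 90125; 117180 = 1·90125 + 27055; 90125 = 3·27055 + 8960; 27055 = 3·8960 + 175; 8960 = 51·175 + 35; 175 = 5·35 + 0. gcd = 35; 560 mod 35 = 0. Yes.

Yes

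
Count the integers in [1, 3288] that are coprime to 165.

Prime factors of 165: 3, 5, 11. Count integers ≤ 3288 divisible by none of them.
By inclusion–exclusion: 3288 − ⌊3288/3⌋ − ⌊3288/5⌋ − ⌊3288/11⌋ + ⌊3288/15⌋ + ⌊3288/33⌋ + ⌊3288/55⌋ − ⌊3288/165⌋ = 1595.

1595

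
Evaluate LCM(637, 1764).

gcd first: 1764 = 2·637 + 490; 637 = 1·490 + 147; 490 = 3·147 + 49; 147 = 3·49 + 0 → gcd = 49
lcm = 637·1764/gcd = 1123668/49 = 22932

22932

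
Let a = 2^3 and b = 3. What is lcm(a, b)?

max exponent per prime: 2^3 · 3 = 24

24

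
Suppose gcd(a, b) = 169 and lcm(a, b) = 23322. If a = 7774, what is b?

a·b = gcd·lcm = 169·23322 = 3941418, so b = 3941418/7774 = 507.

507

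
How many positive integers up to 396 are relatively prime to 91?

314

91 = 7·13. Inclusion–exclusion on these primes:
396 − ⌊396/7⌋ − ⌊396/13⌋ + ⌊396/91⌋ = 314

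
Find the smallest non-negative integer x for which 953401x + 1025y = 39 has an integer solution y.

Reduce mod 1025: 953401x ≡ 39 (mod 1025). With g = gcd(953401, 1025) = 1 dividing 39, divide through: 953401x ≡ 39 (mod 1025).
Since gcd(953401, 1025) = 1, x ≡ 39·(953401)⁻¹ ≡ 489 (mod 1025). Smallest non-negative: 489.

489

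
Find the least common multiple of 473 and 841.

gcd first: 841 = 1·473 + 368; 473 = 1·368 + 105; 368 = 3·105 + 53; 105 = 1·53 + 52; 53 = 1·52 + 1; 52 = 52·1 + 0 → gcd = 1
lcm = 473·841/gcd = 397793/1 = 397793

397793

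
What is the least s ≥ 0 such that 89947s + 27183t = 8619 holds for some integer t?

gcd(89947, 27183) = 221 (Euclid: 89947 = 3·27183 + 8398; 27183 = 3·8398 + 1989; 8398 = 4·1989 + 442; 1989 = 4·442 + 221; 442 = 2·221 + 0), and 221 | 8619.
Extended Euclid: 89947·(-55) + 27183·(182) = 221. Scale by 39: s₀ = -2145.
General solution s = s₀ + 123k; reducing mod 123 gives s = 69 (and t = -228).

69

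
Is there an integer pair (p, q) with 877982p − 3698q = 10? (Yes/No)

Yes

By Bézout, 877982p − 3698q = 10 has integer solutions iff gcd(877982, 3698) | 10.
Euclid: 877982 = 237·3698 + 1556; 3698 = 2·1556 + 586; 1556 = 2·586 + 384; 586 = 1·384 + 202; 384 = 1·202 + 182; 202 = 1·182 + 20; 182 = 9·20 + 2; 20 = 10·2 + 0. gcd = 2; 10 mod 2 = 0. Yes.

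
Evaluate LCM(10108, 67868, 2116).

251315204

10108 = 2² · 7 · 19²; 67868 = 2² · 19² · 47; 2116 = 2² · 23²
lcm takes max exponent of each prime: 2² · 7 · 19² · 23² · 47 = 251315204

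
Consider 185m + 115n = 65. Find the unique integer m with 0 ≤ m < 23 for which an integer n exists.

gcd(185, 115) = 5 (Euclid: 185 = 1·115 + 70; 115 = 1·70 + 45; 70 = 1·45 + 25; 45 = 1·25 + 20; 25 = 1·20 + 5; 20 = 4·5 + 0), and 5 | 65.
Extended Euclid: 185·(5) + 115·(-8) = 5. Scale by 13: m₀ = 65.
General solution m = m₀ + 23t; reducing mod 23 gives m = 19 (and n = -30).

19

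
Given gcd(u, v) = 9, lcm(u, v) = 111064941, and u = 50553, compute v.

Using uv = gcd(u,v)·lcm(u,v) = 9·111064941 = 999584469, we get v = 999584469/50553 = 19773.

19773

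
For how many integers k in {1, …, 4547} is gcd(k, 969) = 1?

Prime factors of 969: 3, 17, 19. Count integers ≤ 4547 divisible by none of them.
By inclusion–exclusion: 4547 − ⌊4547/3⌋ − ⌊4547/17⌋ − ⌊4547/19⌋ + ⌊4547/51⌋ + ⌊4547/57⌋ + ⌊4547/323⌋ − ⌊4547/969⌋ = 2704.

2704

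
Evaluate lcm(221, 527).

6851

221 = 13 · 17; 527 = 17 · 31
max exponents: 13 · 17 · 31 = 6851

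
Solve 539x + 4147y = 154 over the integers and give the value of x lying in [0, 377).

gcd(539, 4147) = 11 (Euclid: 4147 = 7·539 + 374; 539 = 1·374 + 165; 374 = 2·165 + 44; 165 = 3·44 + 33; 44 = 1·33 + 11; 33 = 3·11 + 0), and 11 | 154.
Extended Euclid: 539·(-100) + 4147·(13) = 11. Scale by 14: x₀ = -1400.
General solution x = x₀ + 377t; reducing mod 377 gives x = 108 (and y = -14).

108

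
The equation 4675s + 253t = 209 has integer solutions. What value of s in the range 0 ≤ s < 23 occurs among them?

Reduce mod 253: 4675s ≡ 209 (mod 253). With g = gcd(4675, 253) = 11 dividing 209, divide through: 425s ≡ 19 (mod 23).
Since gcd(425, 23) = 1, s ≡ 19·(425)⁻¹ ≡ 8 (mod 23). Smallest non-negative: 8.

8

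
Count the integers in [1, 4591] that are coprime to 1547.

1547 = 7·13·17. Inclusion–exclusion on these primes:
4591 − ⌊4591/7⌋ − ⌊4591/13⌋ − ⌊4591/17⌋ + ⌊4591/91⌋ + ⌊4591/119⌋ + ⌊4591/221⌋ − ⌊4591/1547⌋ = 3419

3419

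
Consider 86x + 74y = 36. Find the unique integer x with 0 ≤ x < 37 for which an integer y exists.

3

Euclid: 86 = 1·74 + 12; 74 = 6·12 + 2; 12 = 6·2 + 0 → gcd = 2; 36 = 2·18.
Back-substitution yields 86·(-6) + 74·(7) = 2, so one solution is x = -6·18 = -108, y = 7·18 = 126.
Solutions in x differ by 74/2 = 37; the one in [0, 37) is -108 mod 37 = 3.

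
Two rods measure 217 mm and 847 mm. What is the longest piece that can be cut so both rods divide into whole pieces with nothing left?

Euclid: 847 = 3·217 + 196; 217 = 1·196 + 21; 196 = 9·21 + 7; 21 = 3·7 + 0. Last nonzero remainder: 7.

7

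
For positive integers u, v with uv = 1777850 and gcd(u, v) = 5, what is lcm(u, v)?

355570

Since gcd(u,v)·lcm(u,v) = uv, lcm = 1777850/5 = 355570.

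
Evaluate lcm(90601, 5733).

10600317

90601 = 7² · 43²; 5733 = 3² · 7² · 13
max exponents: 3² · 7² · 13 · 43² = 10600317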